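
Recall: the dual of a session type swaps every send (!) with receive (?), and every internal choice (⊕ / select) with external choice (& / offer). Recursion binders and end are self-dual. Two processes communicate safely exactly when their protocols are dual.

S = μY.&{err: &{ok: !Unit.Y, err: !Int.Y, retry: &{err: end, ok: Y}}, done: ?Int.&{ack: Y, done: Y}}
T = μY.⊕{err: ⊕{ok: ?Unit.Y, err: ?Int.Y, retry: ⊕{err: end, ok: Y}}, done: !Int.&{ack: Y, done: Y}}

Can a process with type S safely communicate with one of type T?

μY ‖ μY  match (μ self-dual)
  &{err,done} ‖ ⊕{err,done}  match labels match
    • err:
      &{ok,err,retry} ‖ ⊕{ok,err,retry}  match labels match
        • ok:
          !Unit ‖ ?Unit  match
            Y ‖ Y  match
        • err:
          !Int ‖ ?Int  match
            Y ‖ Y  match
        • retry:
          &{err,ok} ‖ ⊕{err,ok}  match labels match
            • err:
              end ‖ end  match
            • ok:
              Y ‖ Y  match
    • done:
      ?Int ‖ !Int  match
        &{ack,done} ‖ &{ack,done}  ✗ choice polarity not flipped — not dual

NO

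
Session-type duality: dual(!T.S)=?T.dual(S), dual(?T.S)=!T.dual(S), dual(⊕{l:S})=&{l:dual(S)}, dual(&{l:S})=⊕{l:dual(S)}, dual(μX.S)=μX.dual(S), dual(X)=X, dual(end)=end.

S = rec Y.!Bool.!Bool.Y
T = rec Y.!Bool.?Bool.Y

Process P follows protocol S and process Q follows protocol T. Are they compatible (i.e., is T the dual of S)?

rec Y ‖ rec Y  ✓ (binder kept)
  !Bool ‖ !Bool  ✗ same direction on both sides — not dual

NO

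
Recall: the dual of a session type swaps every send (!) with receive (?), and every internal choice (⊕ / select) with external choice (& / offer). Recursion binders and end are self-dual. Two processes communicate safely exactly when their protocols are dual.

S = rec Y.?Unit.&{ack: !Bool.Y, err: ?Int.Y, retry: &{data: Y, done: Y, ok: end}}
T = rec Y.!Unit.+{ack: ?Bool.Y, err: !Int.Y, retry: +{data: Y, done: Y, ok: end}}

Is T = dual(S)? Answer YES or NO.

rec Y | rec Y  ✓ (rec unchanged)
  ?Unit | !Unit  ✓
    &{ack,err,retry} | +{ack,err,retry}  ✓ same labels
      • ack:
        !Bool | ?Bool  ✓
          Y | Y  ✓
      • err:
        ?Int | !Int  ✓
          Y | Y  ✓
      • retry:
        &{data,done,ok} | +{data,done,ok}  ✓ same labels
          • data:
            Y | Y  ✓
          • done:
            Y | Y  ✓
          • ok:
            end | end  ✓

YES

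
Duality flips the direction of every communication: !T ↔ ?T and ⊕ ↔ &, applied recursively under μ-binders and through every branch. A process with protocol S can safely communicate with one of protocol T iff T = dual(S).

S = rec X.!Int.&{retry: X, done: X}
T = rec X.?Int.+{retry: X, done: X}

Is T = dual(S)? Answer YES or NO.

YES

rec X vs rec X  ok (rec unchanged)
  !Int vs ?Int  ok
    &{retry,done} vs +{retry,done}  ok same labels
      [retry]
        X vs X  ok
      [done]
        X vs X  ok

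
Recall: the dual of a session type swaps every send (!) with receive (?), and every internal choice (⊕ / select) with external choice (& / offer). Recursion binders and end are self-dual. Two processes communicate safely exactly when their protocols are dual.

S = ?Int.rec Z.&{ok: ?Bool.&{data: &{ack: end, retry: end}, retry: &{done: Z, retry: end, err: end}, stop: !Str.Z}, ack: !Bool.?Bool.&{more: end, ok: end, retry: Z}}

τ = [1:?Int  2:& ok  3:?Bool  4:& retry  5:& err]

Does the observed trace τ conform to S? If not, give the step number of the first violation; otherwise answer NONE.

NONE

step 1: ?Int  ok  residual = rec Z.…
step 2: & ok  ok  residual = ?Bool.&{data: &{ack: end, retry: end}, retry: &{done: rec Z.…, retry: end, err: end}, stop: !Str.rec Z.…}
step 3: ?Bool  ok  residual = &{data: &{ack: end, retry: end}, retry: &{done: rec Z.…, retry: end, err: end}, stop: !Str.rec Z.…}
step 4: & retry  ok  residual = &{done: rec Z.…, retry: end, err: end}
step 5: & err  ok  residual = end
τ conforms to S (length 5)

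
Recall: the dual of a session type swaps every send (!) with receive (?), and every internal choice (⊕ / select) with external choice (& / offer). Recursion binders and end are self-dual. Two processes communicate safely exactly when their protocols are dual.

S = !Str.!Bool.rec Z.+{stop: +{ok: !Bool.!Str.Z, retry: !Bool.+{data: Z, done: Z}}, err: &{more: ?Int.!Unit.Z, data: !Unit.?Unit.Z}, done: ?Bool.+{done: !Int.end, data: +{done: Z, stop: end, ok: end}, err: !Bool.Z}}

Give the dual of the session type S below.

?Str.?Bool.rec Z.&{stop: &{ok: ?Bool.?Str.Z, retry: ?Bool.&{data: Z, done: Z}}, err: +{more: !Int.?Unit.Z, data: ?Unit.!Unit.Z}, done: !Bool.&{done: ?Int.end, data: &{done: Z, stop: end, ok: end}, err: ?Bool.Z}}

!Str ↦ ?Str
  !Bool ↦ ?Bool
    rec Z ↦ rec Z  (binder kept)
      +{stop,err,done} ↦ &{stop,err,done}  (select→offer)
        • stop:
          +{ok,retry} ↦ &{ok,retry}  (select→offer)
            • ok:
              !Bool ↦ ?Bool
                !Str ↦ ?Str
                  Z self-dual
            • retry:
              !Bool ↦ ?Bool
                +{data,done} ↦ &{data,done}  (select→offer)
                  • data:
                    Z self-dual
                  • done:
                    Z self-dual
        • err:
          &{more,data} ↦ +{more,data}  (external→internal)
            • more:
              ?Int ↦ !Int
                !Unit ↦ ?Unit
                  Z self-dual
            • data:
              !Unit ↦ ?Unit
                ?Unit ↦ !Unit
                  Z self-dual
        • done:
          ?Bool ↦ !Bool
            +{done,data,err} ↦ &{done,data,err}  (select→offer)
              • done:
                !Int ↦ ?Int
                  end self-dual
              • data:
                +{done,stop,ok} ↦ &{done,stop,ok}  (select→offer)
                  • done:
                    Z self-dual
                  • stop:
                    end self-dual
                  • ok:
                    end self-dual
              • err:
                !Bool ↦ ?Bool
                  Z self-dual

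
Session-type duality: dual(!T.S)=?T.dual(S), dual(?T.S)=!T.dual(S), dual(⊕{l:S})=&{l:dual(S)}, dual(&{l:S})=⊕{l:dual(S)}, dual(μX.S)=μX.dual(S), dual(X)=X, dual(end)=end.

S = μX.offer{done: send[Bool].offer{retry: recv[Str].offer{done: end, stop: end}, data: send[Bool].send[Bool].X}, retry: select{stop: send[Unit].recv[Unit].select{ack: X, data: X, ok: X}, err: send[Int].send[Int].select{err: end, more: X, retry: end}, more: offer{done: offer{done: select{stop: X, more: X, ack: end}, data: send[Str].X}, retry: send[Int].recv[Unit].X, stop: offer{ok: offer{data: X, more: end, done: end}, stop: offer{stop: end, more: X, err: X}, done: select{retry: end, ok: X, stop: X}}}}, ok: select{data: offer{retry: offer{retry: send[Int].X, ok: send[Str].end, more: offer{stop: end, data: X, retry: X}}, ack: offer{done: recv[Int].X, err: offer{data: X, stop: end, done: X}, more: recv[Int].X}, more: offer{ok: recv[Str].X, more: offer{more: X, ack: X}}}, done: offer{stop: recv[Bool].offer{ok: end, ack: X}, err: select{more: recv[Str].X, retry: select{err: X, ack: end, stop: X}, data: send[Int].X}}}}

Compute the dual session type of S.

μX.select{done: recv[Bool].select{retry: send[Str].select{done: end, stop: end}, data: recv[Bool].recv[Bool].X}, retry: offer{stop: recv[Unit].send[Unit].offer{ack: X, data: X, ok: X}, err: recv[Int].recv[Int].offer{err: end, more: X, retry: end}, more: select{done: select{done: offer{stop: X, more: X, ack: end}, data: recv[Str].X}, retry: recv[Int].send[Unit].X, stop: select{ok: select{data: X, more: end, done: end}, stop: select{stop: end, more: X, err: X}, done: offer{retry: end, ok: X, stop: X}}}}, ok: offer{data: select{retry: select{retry: recv[Int].X, ok: recv[Str].end, more: select{stop: end, data: X, retry: X}}, ack: select{done: send[Int].X, err: select{data: X, stop: end, done: X}, more: send[Int].X}, more: select{ok: send[Str].X, more: select{more: X, ack: X}}}, done: select{stop: send[Bool].select{ok: end, ack: X}, err: offer{more: send[Str].X, retry: offer{err: X, ack: end, stop: X}, data: recv[Int].X}}}}

μX = μX  (μ self-dual)
  offer{done,retry,ok} = select{done,retry,ok}  (&→⊕)
    case done:
      send[Bool] = recv[Bool]
        offer{retry,data} = select{retry,data}  (&→⊕)
          case retry:
            recv[Str] = send[Str]
              offer{done,stop} = select{done,stop}  (&→⊕)
                case done:
                  dual(end) = end
                case stop:
                  dual(end) = end
          case data:
            send[Bool] = recv[Bool]
              send[Bool] = recv[Bool]
                dual(X) = X
    case retry:
      select{stop,err,more} = offer{stop,err,more}  (⊕→&)
        case stop:
          send[Unit] = recv[Unit]
            recv[Unit] = send[Unit]
              select{ack,data,ok} = offer{ack,data,ok}  (⊕→&)
                case ack:
                  dual(X) = X
                case data:
                  dual(X) = X
                case ok:
                  dual(X) = X
        case err:
          send[Int] = recv[Int]
            send[Int] = recv[Int]
              select{err,more,retry} = offer{err,more,retry}  (⊕→&)
                case err:
                  dual(end) = end
                case more:
                  dual(X) = X
                case retry:
                  dual(end) = end
        case more:
          offer{done,retry,stop} = select{done,retry,stop}  (&→⊕)
            case done:
              offer{done,data} = select{done,data}  (&→⊕)
                case done:
                  select{stop,more,ack} = offer{stop,more,ack}  (⊕→&)
                    case stop:
                      dual(X) = X
                    case more:
                      dual(X) = X
                    case ack:
                      dual(end) = end
                case data:
                  send[Str] = recv[Str]
                    dual(X) = X
            case retry:
              send[Int] = recv[Int]
                recv[Unit] = send[Unit]
                  dual(X) = X
            case stop:
              offer{ok,stop,done} = select{ok,stop,done}  (&→⊕)
                case ok:
                  offer{data,more,done} = select{data,more,done}  (&→⊕)
                    case data:
                      dual(X) = X
                    case more:
                      dual(end) = end
                    case done:
                      dual(end) = end
                case stop:
                  offer{stop,more,err} = select{stop,more,err}  (&→⊕)
                    case stop:
                      dual(end) = end
                    case more:
                      dual(X) = X
                    case err:
                      dual(X) = X
                case done:
                  select{retry,ok,stop} = offer{retry,ok,stop}  (⊕→&)
                    case retry:
                      dual(end) = end
                    case ok:
                      dual(X) = X
                    case stop:
                      dual(X) = X
    case ok:
      select{data,done} = offer{data,done}  (⊕→&)
        case data:
          offer{retry,ack,more} = select{retry,ack,more}  (&→⊕)
            case retry:
              offer{retry,ok,more} = select{retry,ok,more}  (&→⊕)
                case retry:
                  send[Int] = recv[Int]
                    dual(X) = X
                case ok:
                  send[Str] = recv[Str]
                    dual(end) = end
                case more:
                  offer{stop,data,retry} = select{stop,data,retry}  (&→⊕)
                    case stop:
                      dual(end) = end
                    case data:
                      dual(X) = X
                    case retry:
                      dual(X) = X
            case ack:
              offer{done,err,more} = select{done,err,more}  (&→⊕)
                case done:
                  recv[Int] = send[Int]
                    dual(X) = X
                case err:
                  offer{data,stop,done} = select{data,stop,done}  (&→⊕)
                    case data:
                      dual(X) = X
                    case stop:
                      dual(end) = end
                    case done:
                      dual(X) = X
                case more:
                  recv[Int] = send[Int]
                    dual(X) = X
            case more:
              offer{ok,more} = select{ok,more}  (&→⊕)
                case ok:
                  recv[Str] = send[Str]
                    dual(X) = X
                case more:
                  offer{more,ack} = select{more,ack}  (&→⊕)
                    case more:
                      dual(X) = X
                    case ack:
                      dual(X) = X
        case done:
          offer{stop,err} = select{stop,err}  (&→⊕)
            case stop:
              recv[Bool] = send[Bool]
                offer{ok,ack} = select{ok,ack}  (&→⊕)
                  case ok:
                    dual(end) = end
                  case ack:
                    dual(X) = X
            case err:
              select{more,retry,data} = offer{more,retry,data}  (⊕→&)
                case more:
                  recv[Str] = send[Str]
                    dual(X) = X
                case retry:
                  select{err,ack,stop} = offer{err,ack,stop}  (⊕→&)
                    case err:
                      dual(X) = X
                    case ack:
                      dual(end) = end
                    case stop:
                      dual(X) = X
                case data:
                  send[Int] = recv[Int]
                    dual(X) = X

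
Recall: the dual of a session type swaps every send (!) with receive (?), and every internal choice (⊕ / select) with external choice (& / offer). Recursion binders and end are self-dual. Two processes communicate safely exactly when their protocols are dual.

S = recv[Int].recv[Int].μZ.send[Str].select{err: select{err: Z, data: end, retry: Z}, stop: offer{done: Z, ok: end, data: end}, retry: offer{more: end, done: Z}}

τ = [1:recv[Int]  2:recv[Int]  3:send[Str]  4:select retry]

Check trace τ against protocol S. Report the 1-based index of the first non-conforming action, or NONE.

step 1: recv[Int]  match  residual = recv[Int].μZ.…
step 2: recv[Int]  match  residual = μZ.…
step 3: send[Str]  match  residual = select{err: select{err: μZ.…, data: end, retry: μZ.…}, stop: offer{done: μZ.…, ok: end, data: end}, retry: offer{more: end, done: μZ.…}}
step 4: select retry  match  residual = offer{more: end, done: μZ.…}
all 4 steps conform

NONE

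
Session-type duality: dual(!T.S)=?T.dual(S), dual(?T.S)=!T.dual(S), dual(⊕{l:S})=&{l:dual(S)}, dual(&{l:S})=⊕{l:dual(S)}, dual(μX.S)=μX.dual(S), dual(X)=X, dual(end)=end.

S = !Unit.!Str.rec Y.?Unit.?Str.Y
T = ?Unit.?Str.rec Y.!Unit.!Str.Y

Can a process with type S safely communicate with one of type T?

YES

!Unit vs ?Unit  ✓
  !Str vs ?Str  ✓
    rec Y vs rec Y  ✓ (μ self-dual)
      ?Unit vs !Unit  ✓
        ?Str vs !Str  ✓
          Y vs Y  ✓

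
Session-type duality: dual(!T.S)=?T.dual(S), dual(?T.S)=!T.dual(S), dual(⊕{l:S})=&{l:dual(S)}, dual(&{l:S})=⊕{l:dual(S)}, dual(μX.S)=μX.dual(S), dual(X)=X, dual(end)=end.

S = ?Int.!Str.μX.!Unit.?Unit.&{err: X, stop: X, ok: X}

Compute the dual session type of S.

!Int.?Str.μX.?Unit.!Unit.⊕{err: X, stop: X, ok: X}

?Int → !Int
  !Str → ?Str
    μX → μX  (binder kept)
      !Unit → ?Unit
        ?Unit → !Unit
          &{err,stop,ok} → ⊕{err,stop,ok}  (&→⊕)
            [err]
              dual(X) = X
            [stop]
              dual(X) = X
            [ok]
              dual(X) = X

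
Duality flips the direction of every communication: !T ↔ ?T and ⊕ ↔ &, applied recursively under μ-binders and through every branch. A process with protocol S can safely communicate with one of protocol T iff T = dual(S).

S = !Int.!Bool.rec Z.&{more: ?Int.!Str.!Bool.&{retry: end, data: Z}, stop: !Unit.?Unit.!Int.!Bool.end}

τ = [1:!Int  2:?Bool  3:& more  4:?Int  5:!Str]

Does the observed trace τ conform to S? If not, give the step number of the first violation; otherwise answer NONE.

step 1: !Int  match  state: !Bool.rec Z.…
step 2: got ?Bool, protocol expects !Bool  ✗

2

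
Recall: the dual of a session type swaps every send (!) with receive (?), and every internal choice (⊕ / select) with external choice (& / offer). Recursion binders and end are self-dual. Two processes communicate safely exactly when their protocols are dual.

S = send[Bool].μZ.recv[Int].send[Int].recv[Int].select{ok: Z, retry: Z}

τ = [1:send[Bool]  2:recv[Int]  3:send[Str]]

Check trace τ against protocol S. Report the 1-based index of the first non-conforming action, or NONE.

3

step 1: send[Bool]  ✓  cont: μZ.…
step 2: recv[Int]  ✓  cont: send[Int].recv[Int].select{ok: μZ.…, retry: μZ.…}
step 3: got send[Str], protocol expects send[Int]  ✗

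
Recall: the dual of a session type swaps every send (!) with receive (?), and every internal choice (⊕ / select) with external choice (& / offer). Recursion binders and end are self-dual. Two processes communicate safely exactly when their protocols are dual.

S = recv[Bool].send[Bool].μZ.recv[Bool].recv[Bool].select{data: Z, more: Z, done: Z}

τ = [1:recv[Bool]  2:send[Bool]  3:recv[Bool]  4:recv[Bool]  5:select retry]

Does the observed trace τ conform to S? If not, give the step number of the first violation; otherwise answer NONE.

5

@1 recv[Bool]  match  residual = send[Bool].μZ.…
@2 send[Bool]  match  residual = μZ.…
@3 recv[Bool]  match  residual = recv[Bool].select{data: μZ.…, more: μZ.…, done: μZ.…}
@4 recv[Bool]  match  residual = select{data: μZ.…, more: μZ.…, done: μZ.…}
@5 got select retry, protocol expects select data or select more or select done  ✗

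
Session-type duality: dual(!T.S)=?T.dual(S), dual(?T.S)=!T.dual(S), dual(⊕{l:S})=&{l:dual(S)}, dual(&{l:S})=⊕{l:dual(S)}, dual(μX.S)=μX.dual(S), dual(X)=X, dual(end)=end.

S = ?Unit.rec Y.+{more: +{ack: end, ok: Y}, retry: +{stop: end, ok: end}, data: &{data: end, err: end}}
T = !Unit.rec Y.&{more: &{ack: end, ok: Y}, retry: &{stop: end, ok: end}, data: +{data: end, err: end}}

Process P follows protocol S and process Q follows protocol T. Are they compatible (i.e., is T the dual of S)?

?Unit vs !Unit  ok
  rec Y vs rec Y  ok (rec unchanged)
    +{more,retry,data} vs &{more,retry,data}  ok same labels
      case more:
        +{ack,ok} vs &{ack,ok}  ok same labels
          case ack:
            end vs end  ok
          case ok:
            Y vs Y  ok
      case retry:
        +{stop,ok} vs &{stop,ok}  ok same labels
          case stop:
            end vs end  ok
          case ok:
            end vs end  ok
      case data:
        &{data,err} vs +{data,err}  ok same labels
          case data:
            end vs end  ok
          case err:
            end vs end  ok

YES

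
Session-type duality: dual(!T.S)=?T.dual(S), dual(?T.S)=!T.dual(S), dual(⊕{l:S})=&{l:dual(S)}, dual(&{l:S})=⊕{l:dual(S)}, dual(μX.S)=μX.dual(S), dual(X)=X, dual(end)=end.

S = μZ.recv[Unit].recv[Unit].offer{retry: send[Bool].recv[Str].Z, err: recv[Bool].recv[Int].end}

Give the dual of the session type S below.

μZ.send[Unit].send[Unit].select{retry: recv[Bool].send[Str].Z, err: send[Bool].send[Int].end}

μZ ↦ μZ  (μ self-dual)
  recv[Unit] ↦ send[Unit]
    recv[Unit] ↦ send[Unit]
      offer{retry,err} ↦ select{retry,err}  (offer→select)
        [retry]
          send[Bool] ↦ recv[Bool]
            recv[Str] ↦ send[Str]
              Z self-dual
        [err]
          recv[Bool] ↦ send[Bool]
            recv[Int] ↦ send[Int]
              end self-dual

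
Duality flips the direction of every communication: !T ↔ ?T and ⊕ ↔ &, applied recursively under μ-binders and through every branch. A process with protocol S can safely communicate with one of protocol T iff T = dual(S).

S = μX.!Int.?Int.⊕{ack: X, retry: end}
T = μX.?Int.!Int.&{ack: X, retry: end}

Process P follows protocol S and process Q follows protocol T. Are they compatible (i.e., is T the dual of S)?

μX vs μX  ok (rec unchanged)
  !Int vs ?Int  ok
    ?Int vs !Int  ok
      ⊕{ack,retry} vs &{ack,retry}  ok label sets agree
        [ack]
          X vs X  ok
        [retry]
          end vs end  ok

YES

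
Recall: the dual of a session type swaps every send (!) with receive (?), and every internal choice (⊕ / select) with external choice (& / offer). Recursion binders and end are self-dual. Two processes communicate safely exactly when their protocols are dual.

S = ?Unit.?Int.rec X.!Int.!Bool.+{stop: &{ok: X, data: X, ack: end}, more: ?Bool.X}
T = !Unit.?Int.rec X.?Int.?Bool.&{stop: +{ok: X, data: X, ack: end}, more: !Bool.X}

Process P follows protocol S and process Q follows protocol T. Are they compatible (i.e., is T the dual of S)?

NO

?Unit | !Unit  ✓
  ?Int | ?Int  ✗ same direction on both sides — not dual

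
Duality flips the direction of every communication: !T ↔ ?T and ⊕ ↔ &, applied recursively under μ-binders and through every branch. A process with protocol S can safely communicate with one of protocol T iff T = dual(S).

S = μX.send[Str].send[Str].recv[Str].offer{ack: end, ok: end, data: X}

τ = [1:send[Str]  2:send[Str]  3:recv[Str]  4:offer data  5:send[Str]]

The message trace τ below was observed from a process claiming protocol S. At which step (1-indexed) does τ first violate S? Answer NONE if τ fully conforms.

@1 send[Str]  ✓  residual = send[Str].recv[Str].offer{ack: end, ok: end, data: μX.…}
@2 send[Str]  ✓  residual = recv[Str].offer{ack: end, ok: end, data: μX.…}
@3 recv[Str]  ✓  residual = offer{ack: end, ok: end, data: μX.…}
@4 offer data  ✓  residual = μX.…
@5 send[Str]  ✓  residual = send[Str].recv[Str].offer{ack: end, ok: end, data: μX.…}
trace exhausted — no violation

NONE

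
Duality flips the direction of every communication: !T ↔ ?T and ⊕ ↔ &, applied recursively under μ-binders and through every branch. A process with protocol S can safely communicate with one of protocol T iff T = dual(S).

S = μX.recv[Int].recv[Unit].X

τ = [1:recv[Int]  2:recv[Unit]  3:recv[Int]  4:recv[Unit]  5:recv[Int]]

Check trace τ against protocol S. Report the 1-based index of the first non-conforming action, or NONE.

NONE

step 1: recv[Int]  ✓  state: recv[Unit].μX.…
step 2: recv[Unit]  ✓  state: μX.…
step 3: recv[Int]  ✓  state: recv[Unit].μX.…
step 4: recv[Unit]  ✓  state: μX.…
step 5: recv[Int]  ✓  state: recv[Unit].μX.…
all 5 steps conform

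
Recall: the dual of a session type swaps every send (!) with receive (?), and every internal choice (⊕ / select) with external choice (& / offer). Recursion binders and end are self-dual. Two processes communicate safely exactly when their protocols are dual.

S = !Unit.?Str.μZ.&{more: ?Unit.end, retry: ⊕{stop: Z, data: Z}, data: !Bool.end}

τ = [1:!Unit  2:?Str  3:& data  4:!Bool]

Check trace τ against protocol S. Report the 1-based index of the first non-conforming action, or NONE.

NONE

step 1: !Unit  match  state: ?Str.μZ.…
step 2: ?Str  match  state: μZ.…
step 3: & data  match  state: !Bool.end
step 4: !Bool  match  state: end
all 4 steps conform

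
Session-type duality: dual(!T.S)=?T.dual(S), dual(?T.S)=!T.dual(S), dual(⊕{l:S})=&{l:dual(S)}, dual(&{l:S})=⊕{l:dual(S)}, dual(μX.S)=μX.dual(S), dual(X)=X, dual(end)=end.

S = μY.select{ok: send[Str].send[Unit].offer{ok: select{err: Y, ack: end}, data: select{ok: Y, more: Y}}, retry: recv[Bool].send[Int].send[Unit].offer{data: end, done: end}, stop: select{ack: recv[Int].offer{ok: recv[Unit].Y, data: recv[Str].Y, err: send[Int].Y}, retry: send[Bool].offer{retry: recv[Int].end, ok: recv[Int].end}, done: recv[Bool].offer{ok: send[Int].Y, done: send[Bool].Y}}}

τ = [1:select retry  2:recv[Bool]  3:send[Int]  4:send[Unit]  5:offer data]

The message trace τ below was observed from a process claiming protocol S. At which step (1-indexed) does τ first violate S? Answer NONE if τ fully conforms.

NONE

step 1: select retry  ✓  now at recv[Bool].send[Int].send[Unit].offer{data: end, done: end}
step 2: recv[Bool]  ✓  now at send[Int].send[Unit].offer{data: end, done: end}
step 3: send[Int]  ✓  now at send[Unit].offer{data: end, done: end}
step 4: send[Unit]  ✓  now at offer{data: end, done: end}
step 5: offer data  ✓  now at end
all 5 steps conform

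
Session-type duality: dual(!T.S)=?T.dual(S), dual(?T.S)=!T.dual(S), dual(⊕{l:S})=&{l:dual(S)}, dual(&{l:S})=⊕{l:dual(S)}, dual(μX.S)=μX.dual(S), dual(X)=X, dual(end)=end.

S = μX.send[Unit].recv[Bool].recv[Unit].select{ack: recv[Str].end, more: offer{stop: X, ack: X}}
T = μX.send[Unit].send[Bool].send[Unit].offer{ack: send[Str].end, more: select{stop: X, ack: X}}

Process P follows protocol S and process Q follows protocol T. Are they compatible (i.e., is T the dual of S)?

NO

μX | μX  ok (μ self-dual)
  send[Unit] | send[Unit]  ✗ same direction on both sides — not dual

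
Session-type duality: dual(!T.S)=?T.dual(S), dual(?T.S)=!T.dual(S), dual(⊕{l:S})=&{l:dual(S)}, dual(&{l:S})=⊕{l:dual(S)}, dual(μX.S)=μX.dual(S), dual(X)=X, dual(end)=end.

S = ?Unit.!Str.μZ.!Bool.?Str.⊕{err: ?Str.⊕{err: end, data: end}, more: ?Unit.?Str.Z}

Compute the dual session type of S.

!Unit.?Str.μZ.?Bool.!Str.&{err: !Str.&{err: end, data: end}, more: !Unit.!Str.Z}

?Unit = !Unit
  !Str = ?Str
    μZ = μZ  (rec unchanged)
      !Bool = ?Bool
        ?Str = !Str
          ⊕{err,more} = &{err,more}  (select→offer)
            [err]
              ?Str = !Str
                ⊕{err,data} = &{err,data}  (select→offer)
                  [err]
                    dual(end) = end
                  [data]
                    dual(end) = end
            [more]
              ?Unit = !Unit
                ?Str = !Str
                  dual(Z) = Z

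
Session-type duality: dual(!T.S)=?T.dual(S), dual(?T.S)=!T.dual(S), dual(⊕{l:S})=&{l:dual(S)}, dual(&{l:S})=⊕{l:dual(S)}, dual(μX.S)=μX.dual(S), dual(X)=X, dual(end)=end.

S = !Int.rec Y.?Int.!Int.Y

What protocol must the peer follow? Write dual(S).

?Int.rec Y.!Int.?Int.Y

!Int ↦ ?Int
  rec Y ↦ rec Y  (rec unchanged)
    ?Int ↦ !Int
      !Int ↦ ?Int
        Y ↦ Y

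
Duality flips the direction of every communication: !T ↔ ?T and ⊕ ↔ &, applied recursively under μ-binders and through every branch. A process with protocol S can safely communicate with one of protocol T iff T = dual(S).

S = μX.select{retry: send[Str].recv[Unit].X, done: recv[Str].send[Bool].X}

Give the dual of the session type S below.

μX.offer{retry: recv[Str].send[Unit].X, done: send[Str].recv[Bool].X}

μX → μX  (rec unchanged)
  select{retry,done} → offer{retry,done}  (internal→external)
    case retry:
      send[Str] → recv[Str]
        recv[Unit] → send[Unit]
          X self-dual
    case done:
      recv[Str] → send[Str]
        send[Bool] → recv[Bool]
          X self-dual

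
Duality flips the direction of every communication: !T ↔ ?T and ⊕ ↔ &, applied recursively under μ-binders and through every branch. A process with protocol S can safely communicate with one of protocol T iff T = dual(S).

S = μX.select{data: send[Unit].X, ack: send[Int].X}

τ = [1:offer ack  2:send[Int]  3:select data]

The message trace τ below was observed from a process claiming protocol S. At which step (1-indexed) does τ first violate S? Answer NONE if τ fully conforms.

step 1: got offer ack, protocol expects select data or select ack  ✗

1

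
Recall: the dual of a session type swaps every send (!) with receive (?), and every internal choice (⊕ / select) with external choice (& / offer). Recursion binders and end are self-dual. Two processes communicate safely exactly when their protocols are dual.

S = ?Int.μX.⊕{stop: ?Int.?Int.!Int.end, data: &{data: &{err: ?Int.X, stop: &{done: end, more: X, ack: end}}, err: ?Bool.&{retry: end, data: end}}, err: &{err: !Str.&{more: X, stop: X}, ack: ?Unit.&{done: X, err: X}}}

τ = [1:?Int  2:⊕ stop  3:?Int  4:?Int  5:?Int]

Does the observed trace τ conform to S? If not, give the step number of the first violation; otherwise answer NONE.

step 1: ?Int  ok  now at μX.…
step 2: ⊕ stop  ok  now at ?Int.?Int.!Int.end
step 3: ?Int  ok  now at ?Int.!Int.end
step 4: ?Int  ok  now at !Int.end
step 5: got ?Int, protocol expects !Int  ✗

5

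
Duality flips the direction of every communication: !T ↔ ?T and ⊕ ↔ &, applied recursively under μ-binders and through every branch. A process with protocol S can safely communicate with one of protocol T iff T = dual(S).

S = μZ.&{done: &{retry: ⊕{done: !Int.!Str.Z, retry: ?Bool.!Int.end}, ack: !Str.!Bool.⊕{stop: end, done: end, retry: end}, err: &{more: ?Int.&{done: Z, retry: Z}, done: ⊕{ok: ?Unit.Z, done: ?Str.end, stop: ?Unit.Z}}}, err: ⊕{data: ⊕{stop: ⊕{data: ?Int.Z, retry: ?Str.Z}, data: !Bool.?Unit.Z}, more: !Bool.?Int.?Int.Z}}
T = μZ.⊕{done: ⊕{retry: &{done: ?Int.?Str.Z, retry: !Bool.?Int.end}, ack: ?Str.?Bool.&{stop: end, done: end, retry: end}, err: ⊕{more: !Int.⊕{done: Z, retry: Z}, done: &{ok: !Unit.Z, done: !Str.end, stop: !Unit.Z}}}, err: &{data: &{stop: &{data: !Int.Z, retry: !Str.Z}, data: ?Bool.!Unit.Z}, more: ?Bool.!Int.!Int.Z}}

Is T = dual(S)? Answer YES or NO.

μZ vs μZ  ✓ (μ self-dual)
  &{done,err} vs ⊕{done,err}  ✓ labels match
    • done:
      &{retry,ack,err} vs ⊕{retry,ack,err}  ✓ labels match
        • retry:
          ⊕{done,retry} vs &{done,retry}  ✓ labels match
            • done:
              !Int vs ?Int  ✓
                !Str vs ?Str  ✓
                  Z vs Z  ✓
            • retry:
              ?Bool vs !Bool  ✓
                !Int vs ?Int  ✓
                  end vs end  ✓
        • ack:
          !Str vs ?Str  ✓
            !Bool vs ?Bool  ✓
              ⊕{stop,done,retry} vs &{stop,done,retry}  ✓ labels match
                • stop:
                  end vs end  ✓
                • done:
                  end vs end  ✓
                • retry:
                  end vs end  ✓
        • err:
          &{more,done} vs ⊕{more,done}  ✓ labels match
            • more:
              ?Int vs !Int  ✓
                &{done,retry} vs ⊕{done,retry}  ✓ labels match
                  • done:
                    Z vs Z  ✓
                  • retry:
                    Z vs Z  ✓
            • done:
              ⊕{ok,done,stop} vs &{ok,done,stop}  ✓ labels match
                • ok:
                  ?Unit vs !Unit  ✓
                    Z vs Z  ✓
                • done:
                  ?Str vs !Str  ✓
                    end vs end  ✓
                • stop:
                  ?Unit vs !Unit  ✓
                    Z vs Z  ✓
    • err:
      ⊕{data,more} vs &{data,more}  ✓ labels match
        • data:
          ⊕{stop,data} vs &{stop,data}  ✓ labels match
            • stop:
              ⊕{data,retry} vs &{data,retry}  ✓ labels match
                • data:
                  ?Int vs !Int  ✓
                    Z vs Z  ✓
                • retry:
                  ?Str vs !Str  ✓
                    Z vs Z  ✓
            • data:
              !Bool vs ?Bool  ✓
                ?Unit vs !Unit  ✓
                  Z vs Z  ✓
        • more:
          !Bool vs ?Bool  ✓
            ?Int vs !Int  ✓
              ?Int vs !Int  ✓
                Z vs Z  ✓

YES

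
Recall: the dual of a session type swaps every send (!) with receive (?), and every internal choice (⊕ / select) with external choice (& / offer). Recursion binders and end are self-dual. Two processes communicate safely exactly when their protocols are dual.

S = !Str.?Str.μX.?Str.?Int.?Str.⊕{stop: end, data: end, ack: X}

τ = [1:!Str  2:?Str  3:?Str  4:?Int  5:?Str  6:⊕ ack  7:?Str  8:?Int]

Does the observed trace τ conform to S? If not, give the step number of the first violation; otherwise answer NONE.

NONE

step 1: !Str  match  state: ?Str.μX.…
step 2: ?Str  match  state: μX.…
step 3: ?Str  match  state: ?Int.?Str.⊕{stop: end, data: end, ack: μX.…}
step 4: ?Int  match  state: ?Str.⊕{stop: end, data: end, ack: μX.…}
step 5: ?Str  match  state: ⊕{stop: end, data: end, ack: μX.…}
step 6: ⊕ ack  match  state: μX.…
step 7: ?Str  match  state: ?Int.?Str.⊕{stop: end, data: end, ack: μX.…}
step 8: ?Int  match  state: ?Str.⊕{stop: end, data: end, ack: μX.…}
trace exhausted — no violation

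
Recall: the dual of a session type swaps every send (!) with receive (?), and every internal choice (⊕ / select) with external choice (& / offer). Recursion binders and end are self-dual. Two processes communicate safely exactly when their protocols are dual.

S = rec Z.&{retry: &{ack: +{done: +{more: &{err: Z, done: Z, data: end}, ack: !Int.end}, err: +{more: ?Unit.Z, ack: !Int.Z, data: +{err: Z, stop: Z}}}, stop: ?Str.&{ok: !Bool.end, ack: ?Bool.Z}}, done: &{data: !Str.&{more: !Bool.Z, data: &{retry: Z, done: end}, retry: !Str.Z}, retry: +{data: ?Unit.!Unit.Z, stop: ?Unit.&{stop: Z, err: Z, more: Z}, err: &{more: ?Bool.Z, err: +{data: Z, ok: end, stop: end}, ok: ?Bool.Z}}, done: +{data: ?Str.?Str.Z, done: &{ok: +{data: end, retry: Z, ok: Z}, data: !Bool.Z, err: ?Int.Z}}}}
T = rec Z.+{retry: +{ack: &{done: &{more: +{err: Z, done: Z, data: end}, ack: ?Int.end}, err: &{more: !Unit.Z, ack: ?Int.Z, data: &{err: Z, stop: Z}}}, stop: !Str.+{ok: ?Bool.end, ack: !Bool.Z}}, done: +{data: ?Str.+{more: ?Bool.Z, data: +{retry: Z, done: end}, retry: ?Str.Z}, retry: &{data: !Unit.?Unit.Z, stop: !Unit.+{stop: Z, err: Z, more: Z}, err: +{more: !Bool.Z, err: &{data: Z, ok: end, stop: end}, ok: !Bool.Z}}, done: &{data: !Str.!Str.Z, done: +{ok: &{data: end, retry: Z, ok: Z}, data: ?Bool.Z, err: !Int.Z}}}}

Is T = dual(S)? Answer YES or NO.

YES

rec Z | rec Z  ✓ (rec unchanged)
  &{retry,done} | +{retry,done}  ✓ same labels
    case retry:
      &{ack,stop} | +{ack,stop}  ✓ same labels
        case ack:
          +{done,err} | &{done,err}  ✓ same labels
            case done:
              +{more,ack} | &{more,ack}  ✓ same labels
                case more:
                  &{err,done,data} | +{err,done,data}  ✓ same labels
                    case err:
                      Z | Z  ✓
                    case done:
                      Z | Z  ✓
                    case data:
                      end | end  ✓
                case ack:
                  !Int | ?Int  ✓
                    end | end  ✓
            case err:
              +{more,ack,data} | &{more,ack,data}  ✓ same labels
                case more:
                  ?Unit | !Unit  ✓
                    Z | Z  ✓
                case ack:
                  !Int | ?Int  ✓
                    Z | Z  ✓
                case data:
                  +{err,stop} | &{err,stop}  ✓ same labels
                    case err:
                      Z | Z  ✓
                    case stop:
                      Z | Z  ✓
        case stop:
          ?Str | !Str  ✓
            &{ok,ack} | +{ok,ack}  ✓ same labels
              case ok:
                !Bool | ?Bool  ✓
                  end | end  ✓
              case ack:
                ?Bool | !Bool  ✓
                  Z | Z  ✓
    case done:
      &{data,retry,done} | +{data,retry,done}  ✓ same labels
        case data:
          !Str | ?Str  ✓
            &{more,data,retry} | +{more,data,retry}  ✓ same labels
              case more:
                !Bool | ?Bool  ✓
                  Z | Z  ✓
              case data:
                &{retry,done} | +{retry,done}  ✓ same labels
                  case retry:
                    Z | Z  ✓
                  case done:
                    end | end  ✓
              case retry:
                !Str | ?Str  ✓
                  Z | Z  ✓
        case retry:
          +{data,stop,err} | &{data,stop,err}  ✓ same labels
            case data:
              ?Unit | !Unit  ✓
                !Unit | ?Unit  ✓
                  Z | Z  ✓
            case stop:
              ?Unit | !Unit  ✓
                &{stop,err,more} | +{stop,err,more}  ✓ same labels
                  case stop:
                    Z | Z  ✓
                  case err:
                    Z | Z  ✓
                  case more:
                    Z | Z  ✓
            case err:
              &{more,err,ok} | +{more,err,ok}  ✓ same labels
                case more:
                  ?Bool | !Bool  ✓
                    Z | Z  ✓
                case err:
                  +{data,ok,stop} | &{data,ok,stop}  ✓ same labels
                    case data:
                      Z | Z  ✓
                    case ok:
                      end | end  ✓
                    case stop:
                      end | end  ✓
                case ok:
                  ?Bool | !Bool  ✓
                    Z | Z  ✓
        case done:
          +{data,done} | &{data,done}  ✓ same labels
            case data:
              ?Str | !Str  ✓
                ?Str | !Str  ✓
                  Z | Z  ✓
            case done:
              &{ok,data,err} | +{ok,data,err}  ✓ same labels
                case ok:
                  +{data,retry,ok} | &{data,retry,ok}  ✓ same labels
                    case data:
                      end | end  ✓
                    case retry:
                      Z | Z  ✓
                    case ok:
                      Z | Z  ✓
                case data:
                  !Bool | ?Bool  ✓
                    Z | Z  ✓
                case err:
                  ?Int | !Int  ✓
                    Z | Z  ✓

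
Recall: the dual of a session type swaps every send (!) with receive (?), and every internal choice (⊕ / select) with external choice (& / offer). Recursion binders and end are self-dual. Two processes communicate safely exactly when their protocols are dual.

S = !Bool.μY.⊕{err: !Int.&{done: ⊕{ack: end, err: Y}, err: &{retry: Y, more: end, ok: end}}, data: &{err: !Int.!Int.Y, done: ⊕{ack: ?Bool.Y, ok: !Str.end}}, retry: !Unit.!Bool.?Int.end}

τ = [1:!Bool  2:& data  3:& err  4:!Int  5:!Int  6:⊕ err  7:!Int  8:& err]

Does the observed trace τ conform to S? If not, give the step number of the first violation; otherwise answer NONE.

2

step 1: !Bool  ✓  state: μY.…
step 2: got & data, protocol expects ⊕ err or ⊕ data or ⊕ retry  ✗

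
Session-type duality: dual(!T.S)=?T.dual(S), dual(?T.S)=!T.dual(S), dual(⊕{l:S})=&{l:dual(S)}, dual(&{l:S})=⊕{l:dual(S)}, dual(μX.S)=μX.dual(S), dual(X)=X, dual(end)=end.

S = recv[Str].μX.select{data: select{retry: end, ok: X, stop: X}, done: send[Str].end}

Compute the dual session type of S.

recv[Str] = send[Str]
  μX = μX  (μ self-dual)
    select{data,done} = offer{data,done}  (internal→external)
      case data:
        select{retry,ok,stop} = offer{retry,ok,stop}  (internal→external)
          case retry:
            end self-dual
          case ok:
            X self-dual
          case stop:
            X self-dual
      case done:
        send[Str] = recv[Str]
          end self-dual

send[Str].μX.offer{data: offer{retry: end, ok: X, stop: X}, done: recv[Str].end}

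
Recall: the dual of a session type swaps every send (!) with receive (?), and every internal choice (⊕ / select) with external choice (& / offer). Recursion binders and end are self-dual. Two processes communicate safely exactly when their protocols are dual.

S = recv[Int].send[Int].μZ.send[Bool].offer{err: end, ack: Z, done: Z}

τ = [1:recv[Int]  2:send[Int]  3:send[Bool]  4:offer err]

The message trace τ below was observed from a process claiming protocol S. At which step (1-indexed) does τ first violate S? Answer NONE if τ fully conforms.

step 1: recv[Int]  match  residual = send[Int].μZ.…
step 2: send[Int]  match  residual = μZ.…
step 3: send[Bool]  match  residual = offer{err: end, ack: μZ.…, done: μZ.…}
step 4: offer err  match  residual = end
trace exhausted — no violation

NONE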